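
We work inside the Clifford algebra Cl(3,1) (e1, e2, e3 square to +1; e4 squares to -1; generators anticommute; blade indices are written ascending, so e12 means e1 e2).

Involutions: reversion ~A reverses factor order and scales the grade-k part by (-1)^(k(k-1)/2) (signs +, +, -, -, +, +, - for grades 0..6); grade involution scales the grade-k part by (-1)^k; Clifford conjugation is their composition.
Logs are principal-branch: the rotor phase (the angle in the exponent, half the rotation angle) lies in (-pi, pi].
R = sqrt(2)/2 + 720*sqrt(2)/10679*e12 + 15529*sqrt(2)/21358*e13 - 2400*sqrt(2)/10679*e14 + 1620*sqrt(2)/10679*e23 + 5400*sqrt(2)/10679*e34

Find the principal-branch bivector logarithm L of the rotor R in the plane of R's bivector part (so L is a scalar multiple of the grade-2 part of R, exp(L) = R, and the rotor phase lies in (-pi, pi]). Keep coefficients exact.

The scalar part of R is sqrt(2)/2, so the principal-branch rotor phase is pinned; divide the bivector part by its sine to get the unit plane — L is the phase times that plane.
Concretely: cos(phase) = sqrt(2)/2 gives phase = ±pi/4, and since phase/sin(phase) is even the sign is immaterial: L = (phase/sin(phase)) * <R>_2 = (sqrt(2)*pi/4) * <R>_2.
Answer: 360*pi/10679*e12 + 15529*pi/42716*e13 - 1200*pi/10679*e14 + 810*pi/10679*e23 + 2700*pi/10679*e34


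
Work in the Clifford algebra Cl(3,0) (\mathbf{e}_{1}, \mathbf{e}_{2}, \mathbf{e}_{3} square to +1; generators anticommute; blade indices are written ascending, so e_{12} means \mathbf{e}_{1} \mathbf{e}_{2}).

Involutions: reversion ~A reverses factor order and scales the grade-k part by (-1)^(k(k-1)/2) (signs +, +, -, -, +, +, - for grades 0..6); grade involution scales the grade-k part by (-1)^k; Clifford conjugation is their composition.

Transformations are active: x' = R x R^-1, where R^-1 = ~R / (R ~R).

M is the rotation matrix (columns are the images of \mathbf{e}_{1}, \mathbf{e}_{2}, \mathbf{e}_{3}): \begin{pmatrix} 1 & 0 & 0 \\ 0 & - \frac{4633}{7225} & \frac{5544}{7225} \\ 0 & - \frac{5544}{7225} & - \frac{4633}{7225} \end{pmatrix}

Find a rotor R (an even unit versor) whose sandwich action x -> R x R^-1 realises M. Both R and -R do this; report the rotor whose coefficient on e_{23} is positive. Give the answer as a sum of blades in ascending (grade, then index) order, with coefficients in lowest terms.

Method: write R = a + b12*e_{12} + b13*e_{13} + b23*e_{23} with a^2 + b12^2 + b13^2 + b23^2 = 1 (so R^-1 = ~R). Expanding the columns R e_j ~R gives tr M = 4a^2 - 1 and, from the antisymmetric part, M21 - M12 = -4a*b12, M13 - M31 = 4a*b13, M32 - M23 = -4a*b23.
Here tr M = -\frac{2041}{7225}, so a^2 = (1 + tr M)/4 = \frac{1296}{7225} and a = ±\frac{36}{85}. Taking a = \frac{36}{85}: M21 - M12 = 0, M13 - M31 = 0, M32 - M23 = -\frac{11088}{7225}, giving b12 = 0, b13 = 0, b23 = \frac{77}{85}, i.e. R = \frac{36}{85} + \frac{77}{85} e_{23}.
Its e_{23} coefficient is already positive.
Answer: \frac{36}{85} + \frac{77}{85} e_{23}. Uniqueness: Spin(3) -> SO(3) maps R and -R to the same rotation of trace -\frac{2041}{7225}; fixing the sign of the e_{23} coefficient removes the ambiguity.


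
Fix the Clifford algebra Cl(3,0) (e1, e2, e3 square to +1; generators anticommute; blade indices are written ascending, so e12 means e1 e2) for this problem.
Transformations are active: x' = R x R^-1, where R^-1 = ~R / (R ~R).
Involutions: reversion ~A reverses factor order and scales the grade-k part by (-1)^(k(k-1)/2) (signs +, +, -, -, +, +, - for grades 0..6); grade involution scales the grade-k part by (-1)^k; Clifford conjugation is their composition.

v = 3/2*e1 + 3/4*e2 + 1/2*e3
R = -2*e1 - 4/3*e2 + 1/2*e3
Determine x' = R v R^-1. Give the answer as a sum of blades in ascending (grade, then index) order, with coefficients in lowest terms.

~R = -2*e1 - 4/3*e2 + 1/2*e3, and R ~R = 217/36, so R^-1 = ~R / (217/36).
R v = -15/4 + 1/2*e12 - 7/4*e13 - 25/24*e23
Answer: 429/434*e1 + 789/868*e2 - 487/434*e3


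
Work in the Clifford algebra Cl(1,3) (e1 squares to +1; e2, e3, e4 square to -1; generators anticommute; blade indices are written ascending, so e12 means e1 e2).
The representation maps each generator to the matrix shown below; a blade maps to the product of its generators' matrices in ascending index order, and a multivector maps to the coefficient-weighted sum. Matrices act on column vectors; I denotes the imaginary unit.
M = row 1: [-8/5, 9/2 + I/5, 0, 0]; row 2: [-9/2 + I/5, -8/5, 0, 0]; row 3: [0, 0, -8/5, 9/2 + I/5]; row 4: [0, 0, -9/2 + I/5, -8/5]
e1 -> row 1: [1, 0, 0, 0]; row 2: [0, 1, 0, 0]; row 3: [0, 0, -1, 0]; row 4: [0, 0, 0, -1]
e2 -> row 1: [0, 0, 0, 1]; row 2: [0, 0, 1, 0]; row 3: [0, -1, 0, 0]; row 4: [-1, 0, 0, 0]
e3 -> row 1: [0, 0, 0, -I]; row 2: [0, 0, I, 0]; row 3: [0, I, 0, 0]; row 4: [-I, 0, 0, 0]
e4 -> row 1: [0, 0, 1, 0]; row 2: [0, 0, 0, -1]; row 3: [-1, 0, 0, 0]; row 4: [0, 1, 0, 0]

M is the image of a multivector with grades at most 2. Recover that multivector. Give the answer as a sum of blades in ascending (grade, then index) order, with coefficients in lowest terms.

Method: the blade images are trace-orthogonal — tr(rho(e_A) rho(e_B)^-1) = 4 if A = B and 0 otherwise — and rho(e_A)^-1 = (e_A)^2 * rho(e_A) with (e_A)^2 = +1 or -1, so the coefficient of e_A in the preimage is (e_A)^2 * tr(M rho(e_A))/4.
Nonzero projections over blades of grade <= 2: 1: (1)^2 = +1, tr(M 1) = -32/5, coefficient -8/5; e24: (e24)^2 = -1, tr(M rho(e24)) = -18, coefficient 9/2; e34: (e34)^2 = -1, tr(M rho(e34)) = 4/5, coefficient -1/5. Every other blade of grade <= 2 projects to 0.
Answer: -8/5 + 9/2*e24 - 1/5*e34


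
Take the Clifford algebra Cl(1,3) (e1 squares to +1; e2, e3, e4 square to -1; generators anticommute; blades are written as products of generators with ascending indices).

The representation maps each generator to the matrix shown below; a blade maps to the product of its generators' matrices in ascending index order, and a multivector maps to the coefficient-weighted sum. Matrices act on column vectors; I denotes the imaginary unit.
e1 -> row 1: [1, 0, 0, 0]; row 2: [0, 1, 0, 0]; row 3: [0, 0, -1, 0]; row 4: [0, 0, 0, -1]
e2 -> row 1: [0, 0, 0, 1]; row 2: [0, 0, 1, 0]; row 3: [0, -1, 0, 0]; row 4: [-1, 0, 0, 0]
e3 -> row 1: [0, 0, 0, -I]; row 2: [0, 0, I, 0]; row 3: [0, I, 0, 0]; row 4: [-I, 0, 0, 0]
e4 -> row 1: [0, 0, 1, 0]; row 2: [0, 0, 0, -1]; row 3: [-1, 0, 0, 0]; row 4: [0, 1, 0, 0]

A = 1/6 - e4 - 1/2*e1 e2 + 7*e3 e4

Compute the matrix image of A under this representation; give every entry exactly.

Bivector images (products of the table entries): rho(e1 e2) = rho(e1)rho(e2) = row 1: [0, 0, 0, 1]; row 2: [0, 0, 1, 0]; row 3: [0, 1, 0, 0]; row 4: [1, 0, 0, 0]; rho(e3 e4) = rho(e3)rho(e4) = row 1: [0, -I, 0, 0]; row 2: [-I, 0, 0, 0]; row 3: [0, 0, 0, -I]; row 4: [0, 0, -I, 0].
M = (1/6)*1 + (-1)*rho(e4) + (-1/2)*rho(e1 e2) + (7)*rho(e3 e4), summed entrywise (1 is the identity matrix):
Answer: row 1: [1/6, -7*I, -1, -1/2]; row 2: [-7*I, 1/6, -1/2, 1]; row 3: [1, -1/2, 1/6, -7*I]; row 4: [-1/2, -1, -7*I, 1/6]


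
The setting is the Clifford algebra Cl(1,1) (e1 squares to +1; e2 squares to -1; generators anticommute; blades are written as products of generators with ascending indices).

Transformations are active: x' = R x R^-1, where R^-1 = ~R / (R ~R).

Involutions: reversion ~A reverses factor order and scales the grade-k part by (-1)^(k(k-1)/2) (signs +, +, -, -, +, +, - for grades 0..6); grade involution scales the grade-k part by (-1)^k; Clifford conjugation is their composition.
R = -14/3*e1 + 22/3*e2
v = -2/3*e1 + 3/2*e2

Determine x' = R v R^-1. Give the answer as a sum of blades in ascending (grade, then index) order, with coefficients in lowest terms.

~R = -14/3*e1 + 22/3*e2, and R ~R = -32, so R^-1 = ~R / (-32).
R v = -71/9 - 19/9*e1 e2
Answer: -353/216*e1 + 457/216*e2


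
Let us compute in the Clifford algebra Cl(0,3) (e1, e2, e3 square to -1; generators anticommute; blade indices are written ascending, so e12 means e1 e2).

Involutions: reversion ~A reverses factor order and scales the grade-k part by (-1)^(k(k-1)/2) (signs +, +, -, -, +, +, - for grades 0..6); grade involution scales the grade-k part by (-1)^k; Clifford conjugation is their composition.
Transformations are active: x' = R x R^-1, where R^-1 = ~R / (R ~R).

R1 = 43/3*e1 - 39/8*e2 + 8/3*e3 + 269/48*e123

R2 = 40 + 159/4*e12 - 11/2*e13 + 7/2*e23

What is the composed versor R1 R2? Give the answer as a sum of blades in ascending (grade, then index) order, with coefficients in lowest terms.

Distribute over the terms of R1 (each basis-blade product reordered to ascending indices, repeated generators contracted through their squares):
(43/3*e1) R2 = 1720/3*e1 - 2279/4*e2 + 473/6*e3 + 301/6*e123
(-39/8*e2) R2 = -6201/32*e1 - 195*e2 + 273/16*e3 - 429/16*e123
(8/3*e3) R2 = -44/3*e1 + 28/3*e2 + 320/3*e3 + 106*e123
(269/48*e123) R2 = -1883/96*e1 - 2959/96*e2 - 14257/64*e3 + 1345/6*e123
Summing the partial products and collecting blades:
Answer: 16573/48*e1 - 75479/96*e2 - 1293/64*e3 + 16969/48*e123


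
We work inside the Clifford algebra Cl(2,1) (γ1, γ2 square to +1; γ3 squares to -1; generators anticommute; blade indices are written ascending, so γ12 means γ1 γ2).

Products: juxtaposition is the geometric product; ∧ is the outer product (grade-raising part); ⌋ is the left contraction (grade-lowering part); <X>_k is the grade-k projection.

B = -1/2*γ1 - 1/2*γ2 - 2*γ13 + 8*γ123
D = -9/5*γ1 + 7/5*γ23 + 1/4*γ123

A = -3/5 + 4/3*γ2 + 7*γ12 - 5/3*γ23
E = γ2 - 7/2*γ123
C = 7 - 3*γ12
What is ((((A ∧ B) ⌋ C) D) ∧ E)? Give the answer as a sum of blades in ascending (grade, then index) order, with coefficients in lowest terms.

step 1: 3/10*γ1 + 3/10*γ2 + 2/3*γ12 + 6/5*γ13 - 13/10*γ123
step 2: 2 + 9/10*γ1 - 9/10*γ2
step 3: -81/50 - 18/5*γ1 - 63/50*γ3 - 81/50*γ12 + 9/40*γ13 + 121/40*γ23 + 44/25*γ123
step 4: -81/50*γ2 - 18/5*γ12 + 63/50*γ23 + 1089/200*γ123
Answer: -81/50*γ2 - 18/5*γ12 + 63/50*γ23 + 1089/200*γ123


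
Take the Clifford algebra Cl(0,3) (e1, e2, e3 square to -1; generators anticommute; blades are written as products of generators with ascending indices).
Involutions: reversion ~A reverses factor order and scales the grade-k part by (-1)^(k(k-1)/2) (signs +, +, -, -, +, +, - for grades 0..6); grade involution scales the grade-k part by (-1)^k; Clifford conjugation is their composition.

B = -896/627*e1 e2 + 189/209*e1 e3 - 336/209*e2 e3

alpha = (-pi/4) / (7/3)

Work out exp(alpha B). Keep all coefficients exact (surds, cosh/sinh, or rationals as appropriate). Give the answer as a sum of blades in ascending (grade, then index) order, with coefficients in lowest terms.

B^2 term by term: the squares give (-896/627)^2*(e1 e2)^2 + (189/209)^2*(e1 e3)^2 + (-336/209)^2*(e2 e3)^2 = 802816/393129*(-1) + 35721/43681*(-1) + 112896/43681*(-1) = -49/9 (each basis 2-blade squares to minus the product of its generators' squares); cross terms between blades sharing an index anticommute and cancel. So B^2 = -49/9.
B^2 = -49/9 — the negative square puts this in the circular regime; l = 7/3, alpha*l = -pi/4, so exp(alpha B) = cos(-pi/4) + (sin(-pi/4)/(7/3))*B = sqrt(2)/2 + (-3*sqrt(2)/14)*B.
Answer: sqrt(2)/2 + 64*sqrt(2)/209*e1 e2 - 81*sqrt(2)/418*e1 e3 + 72*sqrt(2)/209*e2 e3


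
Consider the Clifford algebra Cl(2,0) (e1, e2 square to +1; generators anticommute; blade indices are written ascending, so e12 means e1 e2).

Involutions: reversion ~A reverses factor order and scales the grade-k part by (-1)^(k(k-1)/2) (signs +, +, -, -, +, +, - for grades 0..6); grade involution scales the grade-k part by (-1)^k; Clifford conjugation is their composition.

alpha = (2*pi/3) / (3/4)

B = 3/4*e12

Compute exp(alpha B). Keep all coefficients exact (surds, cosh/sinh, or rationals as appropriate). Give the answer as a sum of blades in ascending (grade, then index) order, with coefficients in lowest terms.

B^2 = (3/4)^2*(e12)^2 = 9/16*(-1) = -9/16 (a basis 2-blade squares to minus the product of its generators' squares).
B^2 = -9/16 — the series telescopes trigonometrically here: l = 3/4, alpha*l = 2*pi/3, so exp(alpha B) = cos(2*pi/3) + (sin(2*pi/3)/(3/4))*B = -1/2 + (2*sqrt(3)/3)*B.
Answer: -1/2 + sqrt(3)/2*e12


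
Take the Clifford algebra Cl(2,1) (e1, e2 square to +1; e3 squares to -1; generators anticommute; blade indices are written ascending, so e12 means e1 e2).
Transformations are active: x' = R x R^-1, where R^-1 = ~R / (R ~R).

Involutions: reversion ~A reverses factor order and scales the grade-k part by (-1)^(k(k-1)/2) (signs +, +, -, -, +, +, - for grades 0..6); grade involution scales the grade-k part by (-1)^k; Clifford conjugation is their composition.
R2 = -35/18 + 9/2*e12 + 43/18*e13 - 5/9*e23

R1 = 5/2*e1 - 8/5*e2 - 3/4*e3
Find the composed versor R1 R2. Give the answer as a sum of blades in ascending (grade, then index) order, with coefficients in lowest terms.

Distribute over the terms of R1 (each basis-blade product reordered to ascending indices, repeated generators contracted through their squares):
(5/2*e1) R2 = -175/36*e1 + 45/4*e2 + 215/36*e3 - 25/18*e123
(-8/5*e2) R2 = 36/5*e1 + 28/9*e2 + 8/9*e3 + 172/45*e123
(-3/4*e3) R2 = -43/24*e1 + 5/12*e2 + 35/24*e3 - 27/8*e123
Summing the partial products and collecting blades:
Answer: 197/360*e1 + 133/9*e2 + 599/72*e3 - 113/120*e123


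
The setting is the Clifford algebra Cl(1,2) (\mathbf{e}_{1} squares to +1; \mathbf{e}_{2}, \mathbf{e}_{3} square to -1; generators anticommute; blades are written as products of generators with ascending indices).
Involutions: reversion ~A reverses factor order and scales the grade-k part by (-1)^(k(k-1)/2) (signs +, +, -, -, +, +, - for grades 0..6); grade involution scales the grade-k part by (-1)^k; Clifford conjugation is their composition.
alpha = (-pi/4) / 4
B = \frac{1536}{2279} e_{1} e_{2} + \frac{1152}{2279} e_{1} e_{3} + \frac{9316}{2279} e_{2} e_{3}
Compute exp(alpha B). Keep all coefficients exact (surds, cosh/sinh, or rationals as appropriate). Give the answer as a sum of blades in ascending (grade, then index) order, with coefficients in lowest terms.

B^2 term by term: the squares give (\frac{1536}{2279})^2*(e_{1} e_{2})^2 + (\frac{1152}{2279})^2*(e_{1} e_{3})^2 + (\frac{9316}{2279})^2*(e_{2} e_{3})^2 = \frac{2359296}{5193841}*(+1) + \frac{1327104}{5193841}*(+1) + \frac{86787856}{5193841}*(-1) = -16 (each basis 2-blade squares to minus the product of its generators' squares); cross terms between blades sharing an index anticommute and cancel. So B^2 = -16.
B^2 = -16 — B^2 < 0, so the exponential closes trigonometrically: l = 4, alpha*l = - \frac{\pi}{4}, so exp(alpha B) = cos(- \frac{\pi}{4}) + (sin(- \frac{\pi}{4})/4)*B = \frac{\sqrt{2}}{2} + (- \frac{\sqrt{2}}{8})*B.
Answer: \frac{\sqrt{2}}{2} - \frac{192 \sqrt{2}}{2279} e_{1} e_{2} - \frac{144 \sqrt{2}}{2279} e_{1} e_{3} - \frac{2329 \sqrt{2}}{4558} e_{2} e_{3}


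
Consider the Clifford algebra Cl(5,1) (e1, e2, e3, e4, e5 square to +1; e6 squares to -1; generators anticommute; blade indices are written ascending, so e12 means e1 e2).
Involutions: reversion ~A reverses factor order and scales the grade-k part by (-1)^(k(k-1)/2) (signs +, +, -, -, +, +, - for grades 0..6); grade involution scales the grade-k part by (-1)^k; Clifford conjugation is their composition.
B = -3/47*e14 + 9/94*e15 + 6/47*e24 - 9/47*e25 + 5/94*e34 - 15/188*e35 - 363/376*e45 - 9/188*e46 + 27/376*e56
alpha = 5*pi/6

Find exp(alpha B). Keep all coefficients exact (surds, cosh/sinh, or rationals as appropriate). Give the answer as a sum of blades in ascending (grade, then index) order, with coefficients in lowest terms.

B^2 term by term: the squares give (-3/47)^2*(e14)^2 + (9/94)^2*(e15)^2 + (6/47)^2*(e24)^2 + (-9/47)^2*(e25)^2 + (5/94)^2*(e34)^2 + (-15/188)^2*(e35)^2 + (-363/376)^2*(e45)^2 + (-9/188)^2*(e46)^2 + (27/376)^2*(e56)^2 = 9/2209*(-1) + 81/8836*(-1) + 36/2209*(-1) + 81/2209*(-1) + 25/8836*(-1) + 225/35344*(-1) + 131769/141376*(-1) + 81/35344*(+1) + 729/141376*(+1) = -1 (each basis 2-blade squares to minus the product of its generators' squares); cross terms between blades sharing an index anticommute and cancel; the commuting (index-disjoint) pairs give grade-4 terms 2*c*c'*(blade product), which cancel blade by blade — e1245: -54/2209 + 54/2209 = 0; e1345: -45/4418 + 45/4418 = 0; e1456: -81/8836 + 81/8836 = 0; e2345: 45/2209 - 45/2209 = 0; e2456: 81/4418 - 81/4418 = 0; e3456: 135/17672 - 135/17672 = 0 — confirming B is simple. So B^2 = -1.
B^2 = -1 — a negative square means the series sums to a rotation: l = 1, alpha*l = 5*pi/6, so exp(alpha B) = cos(5*pi/6) + (sin(5*pi/6)/1)*B = -sqrt(3)/2 + (1/2)*B.
Answer: -sqrt(3)/2 - 3/94*e14 + 9/188*e15 + 3/47*e24 - 9/94*e25 + 5/188*e34 - 15/376*e35 - 363/752*e45 - 9/376*e46 + 27/752*e56


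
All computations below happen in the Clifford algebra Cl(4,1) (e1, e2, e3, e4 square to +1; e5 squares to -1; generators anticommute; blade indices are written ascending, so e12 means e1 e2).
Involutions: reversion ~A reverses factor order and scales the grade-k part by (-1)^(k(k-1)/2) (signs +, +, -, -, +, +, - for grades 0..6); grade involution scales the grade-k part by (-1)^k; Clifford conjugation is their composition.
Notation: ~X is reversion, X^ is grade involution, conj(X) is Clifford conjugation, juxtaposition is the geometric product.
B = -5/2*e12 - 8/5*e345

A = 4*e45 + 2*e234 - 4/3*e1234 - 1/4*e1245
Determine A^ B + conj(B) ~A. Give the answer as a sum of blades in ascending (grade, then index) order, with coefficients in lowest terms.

first term: -32/5*e3 - 16/5*e25 - 10/3*e34 - 5/8*e45 + 2/5*e123 - 32/15*e125 - 5*e134 - 10*e1245
second term: 32/5*e3 + 16/5*e25 + 10/3*e34 + 5/8*e45 + 2/5*e123 - 32/15*e125 - 5*e134 - 10*e1245
Answer: 4/5*e123 - 64/15*e125 - 10*e134 - 20*e1245


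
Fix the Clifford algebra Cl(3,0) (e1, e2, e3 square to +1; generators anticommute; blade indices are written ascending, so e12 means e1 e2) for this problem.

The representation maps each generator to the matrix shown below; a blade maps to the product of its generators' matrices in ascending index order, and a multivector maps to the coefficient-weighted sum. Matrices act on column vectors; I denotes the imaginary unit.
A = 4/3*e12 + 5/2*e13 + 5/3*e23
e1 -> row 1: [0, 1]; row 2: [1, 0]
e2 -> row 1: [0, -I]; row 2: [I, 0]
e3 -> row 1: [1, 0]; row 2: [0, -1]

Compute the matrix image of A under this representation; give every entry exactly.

Bivector images (products of the table entries): rho(e12) = rho(e1)rho(e2) = row 1: [I, 0]; row 2: [0, -I]; rho(e13) = rho(e1)rho(e3) = row 1: [0, -1]; row 2: [1, 0]; rho(e23) = rho(e2)rho(e3) = row 1: [0, I]; row 2: [I, 0].
M = (4/3)*rho(e12) + (5/2)*rho(e13) + (5/3)*rho(e23), summed entrywise:
Answer: row 1: [4*I/3, -5/2 + 5*I/3]; row 2: [5/2 + 5*I/3, -4*I/3]


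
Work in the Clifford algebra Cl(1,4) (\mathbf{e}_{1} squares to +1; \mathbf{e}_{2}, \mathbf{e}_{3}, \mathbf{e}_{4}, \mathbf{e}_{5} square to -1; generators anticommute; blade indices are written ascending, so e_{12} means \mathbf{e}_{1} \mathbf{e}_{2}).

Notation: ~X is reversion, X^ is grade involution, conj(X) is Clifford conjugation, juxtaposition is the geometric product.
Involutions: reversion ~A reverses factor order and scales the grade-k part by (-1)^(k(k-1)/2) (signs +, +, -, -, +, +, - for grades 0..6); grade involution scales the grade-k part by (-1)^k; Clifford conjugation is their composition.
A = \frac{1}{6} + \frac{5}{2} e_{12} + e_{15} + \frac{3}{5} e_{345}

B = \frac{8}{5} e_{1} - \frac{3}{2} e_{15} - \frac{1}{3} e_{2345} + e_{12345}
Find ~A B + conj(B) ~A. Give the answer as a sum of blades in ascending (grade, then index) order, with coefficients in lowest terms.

first term: \frac{3}{2} + \frac{4}{15} e_{1} + \frac{19}{5} e_{2} + \frac{8}{5} e_{5} - \frac{3}{5} e_{12} - \frac{1}{4} e_{15} - \frac{15}{4} e_{25} + \frac{9}{10} e_{134} + e_{234} - \frac{5}{2} e_{345} + \frac{1}{3} e_{1234} + \frac{19}{150} e_{1345} - \frac{1}{18} e_{2345} + \frac{1}{6} e_{12345}
second term: -\frac{3}{2} - \frac{4}{15} e_{1} + \frac{21}{5} e_{2} + \frac{8}{5} e_{5} + \frac{3}{5} e_{12} + \frac{1}{4} e_{15} - \frac{15}{4} e_{25} + \frac{9}{10} e_{134} - e_{234} + \frac{5}{2} e_{345} - \frac{1}{3} e_{1234} + \frac{269}{150} e_{1345} - \frac{1}{18} e_{2345} - \frac{1}{6} e_{12345}
Answer: 8 e_{2} + \frac{16}{5} e_{5} - \frac{15}{2} e_{25} + \frac{9}{5} e_{134} + \frac{48}{25} e_{1345} - \frac{1}{9} e_{2345}


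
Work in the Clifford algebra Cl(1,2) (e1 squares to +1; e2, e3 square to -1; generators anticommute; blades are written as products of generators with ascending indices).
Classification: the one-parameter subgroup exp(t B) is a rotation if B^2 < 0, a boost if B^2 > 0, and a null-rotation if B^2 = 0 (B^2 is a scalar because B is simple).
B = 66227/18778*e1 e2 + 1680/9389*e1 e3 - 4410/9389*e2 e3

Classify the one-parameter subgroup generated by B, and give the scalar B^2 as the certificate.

B^2 term by term: the squares give (66227/18778)^2*(e1 e2)^2 + (1680/9389)^2*(e1 e3)^2 + (-4410/9389)^2*(e2 e3)^2 = 4386015529/352613284*(+1) + 2822400/88153321*(+1) + 19448100/88153321*(-1) = 49/4 (each basis 2-blade squares to minus the product of its generators' squares); cross terms between blades sharing an index anticommute and cancel. So B^2 = 49/4.
Answer: boost, certificate B^2 = 49/4. Because 49/4 is invariant under every versor sandwich, the classification follows from its sign alone.


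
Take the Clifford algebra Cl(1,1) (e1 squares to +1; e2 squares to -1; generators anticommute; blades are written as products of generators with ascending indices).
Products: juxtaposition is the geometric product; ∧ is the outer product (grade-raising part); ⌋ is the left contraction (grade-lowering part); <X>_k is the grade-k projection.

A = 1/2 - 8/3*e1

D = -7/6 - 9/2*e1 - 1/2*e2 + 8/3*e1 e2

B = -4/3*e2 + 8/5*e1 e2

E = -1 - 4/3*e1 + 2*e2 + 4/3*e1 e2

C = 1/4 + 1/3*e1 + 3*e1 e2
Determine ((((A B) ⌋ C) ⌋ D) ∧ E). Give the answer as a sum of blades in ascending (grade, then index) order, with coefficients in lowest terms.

step 1: -74/15*e2 + 196/45*e1 e2
step 2: 196/15 - 74/5*e1
step 3: 2311/45 - 294/5*e1 - 46*e2 + 1568/45*e1 e2
step 4: -2311/45 - 1306/135*e1 + 6692/45*e2 - 19616/135*e1 e2
Answer: -2311/45 - 1306/135*e1 + 6692/45*e2 - 19616/135*e1 e2


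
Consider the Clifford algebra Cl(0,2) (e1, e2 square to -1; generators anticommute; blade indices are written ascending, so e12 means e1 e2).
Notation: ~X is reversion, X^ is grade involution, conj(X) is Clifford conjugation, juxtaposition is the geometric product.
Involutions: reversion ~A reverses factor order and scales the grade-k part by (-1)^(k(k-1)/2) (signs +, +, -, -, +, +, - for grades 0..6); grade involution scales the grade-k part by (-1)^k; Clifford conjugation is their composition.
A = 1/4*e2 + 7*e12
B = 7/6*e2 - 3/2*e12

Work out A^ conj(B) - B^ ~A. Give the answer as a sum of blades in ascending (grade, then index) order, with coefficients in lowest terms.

first term: -259/24 + 187/24*e1
second term: -245/24 + 205/24*e1
Answer: -7/12 - 3/4*e1


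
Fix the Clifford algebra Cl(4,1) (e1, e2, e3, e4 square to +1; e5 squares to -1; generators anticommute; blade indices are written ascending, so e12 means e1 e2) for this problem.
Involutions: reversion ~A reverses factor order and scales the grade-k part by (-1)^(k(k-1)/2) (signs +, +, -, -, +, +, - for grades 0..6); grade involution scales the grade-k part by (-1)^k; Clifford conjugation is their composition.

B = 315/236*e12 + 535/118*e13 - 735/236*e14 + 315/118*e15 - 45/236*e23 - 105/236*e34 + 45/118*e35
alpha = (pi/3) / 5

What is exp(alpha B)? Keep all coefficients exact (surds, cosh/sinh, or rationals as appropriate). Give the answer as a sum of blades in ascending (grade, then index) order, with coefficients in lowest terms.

B^2 term by term: the squares give (315/236)^2*(e12)^2 + (535/118)^2*(e13)^2 + (-735/236)^2*(e14)^2 + (315/118)^2*(e15)^2 + (-45/236)^2*(e23)^2 + (-105/236)^2*(e34)^2 + (45/118)^2*(e35)^2 = 99225/55696*(-1) + 286225/13924*(-1) + 540225/55696*(-1) + 99225/13924*(+1) + 2025/55696*(-1) + 11025/55696*(-1) + 2025/13924*(+1) = -25 (each basis 2-blade squares to minus the product of its generators' squares); cross terms between blades sharing an index anticommute and cancel; the commuting (index-disjoint) pairs give grade-4 terms 2*c*c'*(blade product), which cancel blade by blade — e1234: -33075/27848 + 33075/27848 = 0; e1235: 14175/13924 - 14175/13924 = 0; e1345: 33075/13924 - 33075/13924 = 0 — confirming B is simple. So B^2 = -25.
B^2 = -25 — B^2 < 0, so the exponential closes trigonometrically: l = 5, alpha*l = pi/3, so exp(alpha B) = cos(pi/3) + (sin(pi/3)/5)*B = 1/2 + (sqrt(3)/10)*B.
Answer: 1/2 + 63*sqrt(3)/472*e12 + 107*sqrt(3)/236*e13 - 147*sqrt(3)/472*e14 + 63*sqrt(3)/236*e15 - 9*sqrt(3)/472*e23 - 21*sqrt(3)/472*e34 + 9*sqrt(3)/236*e35


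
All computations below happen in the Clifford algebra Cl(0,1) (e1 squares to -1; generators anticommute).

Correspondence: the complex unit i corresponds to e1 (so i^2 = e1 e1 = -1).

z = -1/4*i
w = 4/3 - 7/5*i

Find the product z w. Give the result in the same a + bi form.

In blades: z = -1/4*e1, w = 4/3 - 7/5*e1.
Distribute z over w term by term (generator squares from the signature, products reordered to ascending indices): (-1/4*e1)*w = -7/20 - 1/3*e1.
Sum: -7/20 - 1/3*e1; translating back through the correspondence:
Answer: -7/20 - 1/3*i


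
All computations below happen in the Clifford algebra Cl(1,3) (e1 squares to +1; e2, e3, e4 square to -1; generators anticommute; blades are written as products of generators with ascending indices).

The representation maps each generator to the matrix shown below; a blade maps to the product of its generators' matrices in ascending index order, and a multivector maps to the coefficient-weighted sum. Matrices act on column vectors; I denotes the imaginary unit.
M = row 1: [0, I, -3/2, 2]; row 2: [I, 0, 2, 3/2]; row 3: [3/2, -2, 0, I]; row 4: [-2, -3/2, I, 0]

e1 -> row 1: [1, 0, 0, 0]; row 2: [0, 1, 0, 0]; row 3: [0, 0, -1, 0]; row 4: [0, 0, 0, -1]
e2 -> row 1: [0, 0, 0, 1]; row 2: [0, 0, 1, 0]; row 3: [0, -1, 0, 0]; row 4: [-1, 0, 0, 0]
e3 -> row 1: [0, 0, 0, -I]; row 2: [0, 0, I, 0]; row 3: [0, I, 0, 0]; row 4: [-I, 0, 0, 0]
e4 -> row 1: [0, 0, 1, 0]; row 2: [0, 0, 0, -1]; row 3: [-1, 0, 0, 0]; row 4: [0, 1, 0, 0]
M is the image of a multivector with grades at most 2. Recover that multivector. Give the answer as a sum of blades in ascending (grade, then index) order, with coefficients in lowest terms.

Method: the blade images are trace-orthogonal — tr(rho(e_A) rho(e_B)^-1) = 4 if A = B and 0 otherwise — and rho(e_A)^-1 = (e_A)^2 * rho(e_A) with (e_A)^2 = +1 or -1, so the coefficient of e_A in the preimage is (e_A)^2 * tr(M rho(e_A))/4.
Nonzero projections over blades of grade <= 2: e2: (e2)^2 = -1, tr(M rho(e2)) = -8, coefficient 2; e4: (e4)^2 = -1, tr(M rho(e4)) = 6, coefficient -3/2; e3 e4: (e3 e4)^2 = -1, tr(M rho(e3 e4)) = 4, coefficient -1. Every other blade of grade <= 2 projects to 0.
Answer: 2*e2 - 3/2*e4 - e3 e4


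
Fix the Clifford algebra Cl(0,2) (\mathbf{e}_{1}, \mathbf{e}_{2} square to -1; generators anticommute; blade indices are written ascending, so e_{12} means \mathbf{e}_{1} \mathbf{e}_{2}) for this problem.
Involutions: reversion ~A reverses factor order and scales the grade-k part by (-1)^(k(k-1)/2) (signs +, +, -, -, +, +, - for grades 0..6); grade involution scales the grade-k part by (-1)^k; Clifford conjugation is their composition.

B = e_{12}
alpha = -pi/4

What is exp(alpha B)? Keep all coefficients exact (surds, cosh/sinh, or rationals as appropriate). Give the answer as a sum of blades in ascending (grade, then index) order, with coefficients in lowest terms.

B^2 = (1)^2*(e_{12})^2 = 1*(-1) = -1 (a basis 2-blade squares to minus the product of its generators' squares).
B^2 = -1 — a negative square means the series sums to a rotation: l = 1, alpha*l = - \frac{\pi}{4}, so exp(alpha B) = cos(- \frac{\pi}{4}) + (sin(- \frac{\pi}{4})/1)*B = \frac{\sqrt{2}}{2} + (- \frac{\sqrt{2}}{2})*B.
Answer: \frac{\sqrt{2}}{2} - \frac{\sqrt{2}}{2} e_{12}


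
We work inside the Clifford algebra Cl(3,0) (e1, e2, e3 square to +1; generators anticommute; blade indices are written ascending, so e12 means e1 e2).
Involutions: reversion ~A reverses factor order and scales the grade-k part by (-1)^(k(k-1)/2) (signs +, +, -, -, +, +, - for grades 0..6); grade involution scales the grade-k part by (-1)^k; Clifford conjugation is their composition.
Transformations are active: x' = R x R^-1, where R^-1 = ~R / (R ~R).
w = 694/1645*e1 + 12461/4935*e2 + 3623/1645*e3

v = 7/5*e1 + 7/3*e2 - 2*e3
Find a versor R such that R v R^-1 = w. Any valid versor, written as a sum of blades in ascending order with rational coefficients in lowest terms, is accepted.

R = v + w = 2997/1645*e1 + 7992/1645*e2 + 333/1645*e3 works: the equal norms (2566/225) guarantee its sandwich swaps v into w.
Answer: 2997/1645*e1 + 7992/1645*e2 + 333/1645*e3


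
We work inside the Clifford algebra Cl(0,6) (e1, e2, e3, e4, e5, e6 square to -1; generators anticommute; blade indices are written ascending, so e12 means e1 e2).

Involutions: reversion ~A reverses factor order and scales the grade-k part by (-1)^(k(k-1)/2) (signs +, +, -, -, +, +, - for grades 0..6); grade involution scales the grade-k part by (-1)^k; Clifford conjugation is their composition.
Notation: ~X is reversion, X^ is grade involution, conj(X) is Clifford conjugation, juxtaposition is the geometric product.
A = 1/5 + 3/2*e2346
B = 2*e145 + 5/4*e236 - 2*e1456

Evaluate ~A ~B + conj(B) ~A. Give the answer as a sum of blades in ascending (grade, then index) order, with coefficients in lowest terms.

first term: -15/8*e4 - 2/5*e145 - 1/4*e236 - 3*e1235 - 2/5*e1456 + 3*e12356
second term: -15/8*e4 + 2/5*e145 + 1/4*e236 - 3*e1235 - 2/5*e1456 + 3*e12356
Answer: -15/4*e4 - 6*e1235 - 4/5*e1456 + 6*e12356


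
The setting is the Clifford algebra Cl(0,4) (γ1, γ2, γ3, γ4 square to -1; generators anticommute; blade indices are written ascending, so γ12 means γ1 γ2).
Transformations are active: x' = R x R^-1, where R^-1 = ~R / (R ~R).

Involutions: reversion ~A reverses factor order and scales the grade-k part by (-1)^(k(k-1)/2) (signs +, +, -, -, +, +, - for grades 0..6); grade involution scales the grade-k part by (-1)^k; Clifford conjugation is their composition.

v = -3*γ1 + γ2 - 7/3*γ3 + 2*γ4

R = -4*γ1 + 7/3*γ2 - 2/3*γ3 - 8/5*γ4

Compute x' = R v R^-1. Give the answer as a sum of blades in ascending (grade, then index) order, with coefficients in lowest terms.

~R = -4*γ1 + 7/3*γ2 - 2/3*γ3 - 8/5*γ4, and R ~R = -5501/225, so R^-1 = ~R / (-5501/225).
R v = -571/45 + 3*γ12 + 22/3*γ13 - 64/5*γ14 - 43/9*γ23 + 94/15*γ24 - 76/15*γ34
Answer: -6337/5501*γ1 + 23467/16503*γ2 + 9029/5501*γ3 - 20138/5501*γ4


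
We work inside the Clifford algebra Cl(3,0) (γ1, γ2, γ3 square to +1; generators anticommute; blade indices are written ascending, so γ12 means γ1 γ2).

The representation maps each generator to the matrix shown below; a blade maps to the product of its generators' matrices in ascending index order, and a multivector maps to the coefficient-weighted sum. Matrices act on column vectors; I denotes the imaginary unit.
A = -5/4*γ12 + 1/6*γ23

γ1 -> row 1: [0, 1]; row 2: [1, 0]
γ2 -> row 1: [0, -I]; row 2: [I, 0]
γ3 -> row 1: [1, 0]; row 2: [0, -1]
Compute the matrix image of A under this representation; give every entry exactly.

Bivector images (products of the table entries): rho(γ12) = rho(γ1)rho(γ2) = row 1: [I, 0]; row 2: [0, -I]; rho(γ23) = rho(γ2)rho(γ3) = row 1: [0, I]; row 2: [I, 0].
M = (-5/4)*rho(γ12) + (1/6)*rho(γ23), summed entrywise:
Answer: row 1: [-5*I/4, I/6]; row 2: [I/6, 5*I/4]


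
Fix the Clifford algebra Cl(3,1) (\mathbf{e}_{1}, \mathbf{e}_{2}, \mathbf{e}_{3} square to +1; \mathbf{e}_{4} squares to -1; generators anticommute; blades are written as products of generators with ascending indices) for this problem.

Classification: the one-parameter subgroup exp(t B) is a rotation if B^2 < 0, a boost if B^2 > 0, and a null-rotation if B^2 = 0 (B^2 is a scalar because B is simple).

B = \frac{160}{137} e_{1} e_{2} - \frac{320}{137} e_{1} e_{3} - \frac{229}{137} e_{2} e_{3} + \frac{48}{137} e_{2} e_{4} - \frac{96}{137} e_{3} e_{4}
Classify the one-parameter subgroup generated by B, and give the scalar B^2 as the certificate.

B^2 term by term: the squares give (\frac{160}{137})^2*(e_{1} e_{2})^2 + (-\frac{320}{137})^2*(e_{1} e_{3})^2 + (-\frac{229}{137})^2*(e_{2} e_{3})^2 + (\frac{48}{137})^2*(e_{2} e_{4})^2 + (-\frac{96}{137})^2*(e_{3} e_{4})^2 = \frac{25600}{18769}*(-1) + \frac{102400}{18769}*(-1) + \frac{52441}{18769}*(-1) + \frac{2304}{18769}*(+1) + \frac{9216}{18769}*(+1) = -9 (each basis 2-blade squares to minus the product of its generators' squares); cross terms between blades sharing an index anticommute and cancel; the commuting (index-disjoint) pairs give grade-4 terms 2*c*c'*(blade product), which cancel blade by blade — e_{1} e_{2} e_{3} e_{4}: -\frac{30720}{18769} + \frac{30720}{18769} = 0 — confirming B is simple. So B^2 = -9.
Answer: rotation, certificate B^2 = -9. Note: conjugating B changes its blade decomposition but never the scalar B^2 = -9, whose sign settles the classification.


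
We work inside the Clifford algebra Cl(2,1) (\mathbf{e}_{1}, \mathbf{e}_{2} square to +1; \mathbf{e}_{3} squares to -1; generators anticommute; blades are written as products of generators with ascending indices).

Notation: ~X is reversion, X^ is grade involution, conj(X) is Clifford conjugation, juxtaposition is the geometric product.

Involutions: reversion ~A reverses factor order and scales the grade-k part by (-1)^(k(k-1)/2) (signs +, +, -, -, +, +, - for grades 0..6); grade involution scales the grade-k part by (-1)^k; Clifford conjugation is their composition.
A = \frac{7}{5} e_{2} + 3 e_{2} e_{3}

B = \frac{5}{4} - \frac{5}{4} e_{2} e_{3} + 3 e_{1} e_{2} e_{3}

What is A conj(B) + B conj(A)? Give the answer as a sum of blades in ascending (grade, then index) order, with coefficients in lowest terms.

first term: \frac{15}{4} + 9 e_{1} + \frac{7}{4} e_{2} + \frac{7}{4} e_{3} - \frac{21}{5} e_{1} e_{3} + \frac{15}{4} e_{2} e_{3}
second term: \frac{15}{4} - 9 e_{1} - \frac{7}{4} e_{2} - \frac{7}{4} e_{3} + \frac{21}{5} e_{1} e_{3} - \frac{15}{4} e_{2} e_{3}
Answer: \frac{15}{2}


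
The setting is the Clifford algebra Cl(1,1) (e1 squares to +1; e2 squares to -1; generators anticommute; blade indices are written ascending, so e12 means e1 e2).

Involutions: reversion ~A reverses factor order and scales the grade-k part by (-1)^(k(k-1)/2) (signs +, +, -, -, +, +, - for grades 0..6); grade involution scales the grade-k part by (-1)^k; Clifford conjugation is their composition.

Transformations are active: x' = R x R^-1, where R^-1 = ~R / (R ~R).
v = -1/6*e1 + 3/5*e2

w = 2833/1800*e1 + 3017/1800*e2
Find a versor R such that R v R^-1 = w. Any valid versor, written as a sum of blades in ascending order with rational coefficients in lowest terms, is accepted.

Why this works: both vectors square to -299/900, so q(v) = q(w) and R = v + w = 2533/1800*e1 + 4097/1800*e2 carries v to w — its own direction survives, the complement (v - w)/2 flips.
Answer: 2533/1800*e1 + 4097/1800*e2


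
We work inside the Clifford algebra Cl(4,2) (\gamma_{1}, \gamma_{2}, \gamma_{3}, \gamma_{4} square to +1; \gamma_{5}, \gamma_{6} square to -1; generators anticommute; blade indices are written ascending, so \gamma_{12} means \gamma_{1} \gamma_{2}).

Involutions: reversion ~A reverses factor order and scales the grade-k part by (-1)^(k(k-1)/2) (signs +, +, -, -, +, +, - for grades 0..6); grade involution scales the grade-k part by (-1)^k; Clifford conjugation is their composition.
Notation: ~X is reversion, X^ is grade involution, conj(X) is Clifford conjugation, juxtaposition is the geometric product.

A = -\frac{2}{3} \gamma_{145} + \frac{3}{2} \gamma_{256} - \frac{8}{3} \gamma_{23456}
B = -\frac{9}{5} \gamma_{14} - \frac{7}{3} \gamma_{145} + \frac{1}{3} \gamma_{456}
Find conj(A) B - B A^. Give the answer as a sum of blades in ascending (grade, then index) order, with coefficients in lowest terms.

first term: \frac{14}{9} - \frac{6}{5} \gamma_{5} - \frac{2}{9} \gamma_{16} - \frac{8}{9} \gamma_{23} - \frac{1}{2} \gamma_{24} + \frac{56}{9} \gamma_{1236} + \frac{7}{2} \gamma_{1246} + \frac{24}{5} \gamma_{12356} + \frac{27}{10} \gamma_{12456}
second term: -\frac{14}{9} + \frac{6}{5} \gamma_{5} - \frac{2}{9} \gamma_{16} - \frac{8}{9} \gamma_{23} - \frac{1}{2} \gamma_{24} - \frac{56}{9} \gamma_{1236} - \frac{7}{2} \gamma_{1246} - \frac{24}{5} \gamma_{12356} - \frac{27}{10} \gamma_{12456}
Answer: \frac{28}{9} - \frac{12}{5} \gamma_{5} + \frac{112}{9} \gamma_{1236} + 7 \gamma_{1246} + \frac{48}{5} \gamma_{12356} + \frac{27}{5} \gamma_{12456}


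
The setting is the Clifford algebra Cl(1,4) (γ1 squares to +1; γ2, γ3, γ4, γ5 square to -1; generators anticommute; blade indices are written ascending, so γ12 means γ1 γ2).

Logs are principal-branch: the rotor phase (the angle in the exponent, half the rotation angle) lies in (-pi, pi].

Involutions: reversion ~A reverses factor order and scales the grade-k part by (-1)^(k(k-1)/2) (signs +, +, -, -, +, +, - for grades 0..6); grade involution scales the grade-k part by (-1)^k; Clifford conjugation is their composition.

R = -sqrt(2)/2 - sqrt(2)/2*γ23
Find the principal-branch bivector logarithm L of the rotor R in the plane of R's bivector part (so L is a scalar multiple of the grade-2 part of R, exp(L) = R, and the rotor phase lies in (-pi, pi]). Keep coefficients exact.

The scalar part of R is -sqrt(2)/2, which pins the rotor phase on the principal branch; dividing the bivector part by the sine of that phase recovers the unit plane, and L is the phase times that plane.
Concretely: cos(phase) = -sqrt(2)/2 gives phase = ±3*pi/4, and since phase/sin(phase) is even the sign is immaterial: L = (phase/sin(phase)) * <R>_2 = (3*sqrt(2)*pi/4) * <R>_2.
Answer: -3*pi/4*γ23


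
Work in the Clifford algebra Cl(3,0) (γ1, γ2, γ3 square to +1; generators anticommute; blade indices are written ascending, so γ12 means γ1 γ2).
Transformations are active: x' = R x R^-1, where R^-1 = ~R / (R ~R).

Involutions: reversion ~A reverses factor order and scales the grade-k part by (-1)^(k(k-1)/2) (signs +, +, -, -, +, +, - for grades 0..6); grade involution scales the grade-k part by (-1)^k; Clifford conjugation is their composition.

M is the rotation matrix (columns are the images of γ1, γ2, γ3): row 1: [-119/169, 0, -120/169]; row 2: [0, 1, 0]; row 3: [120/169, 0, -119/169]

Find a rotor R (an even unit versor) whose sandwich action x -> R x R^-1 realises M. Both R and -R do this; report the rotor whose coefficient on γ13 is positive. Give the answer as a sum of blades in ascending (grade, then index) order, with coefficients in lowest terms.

Method: write R = a + b12*γ12 + b13*γ13 + b23*γ23 with a^2 + b12^2 + b13^2 + b23^2 = 1 (so R^-1 = ~R). Expanding the columns R e_j ~R gives tr M = 4a^2 - 1 and, from the antisymmetric part, M21 - M12 = -4a*b12, M13 - M31 = 4a*b13, M32 - M23 = -4a*b23.
Here tr M = -69/169, so a^2 = (1 + tr M)/4 = 25/169 and a = ±5/13. Taking a = 5/13: M21 - M12 = 0, M13 - M31 = -240/169, M32 - M23 = 0, giving b12 = 0, b13 = -12/13, b23 = 0, i.e. R = 5/13 - 12/13*γ13.
Its γ13 coefficient is negative, so report the other preimage -R.
Answer: -5/13 + 12/13*γ13. Why the constraint matters: R and -R act identically through the sandwich — M has trace -69/169 either way — so only the sign condition on γ13 picks one of the two preimages.


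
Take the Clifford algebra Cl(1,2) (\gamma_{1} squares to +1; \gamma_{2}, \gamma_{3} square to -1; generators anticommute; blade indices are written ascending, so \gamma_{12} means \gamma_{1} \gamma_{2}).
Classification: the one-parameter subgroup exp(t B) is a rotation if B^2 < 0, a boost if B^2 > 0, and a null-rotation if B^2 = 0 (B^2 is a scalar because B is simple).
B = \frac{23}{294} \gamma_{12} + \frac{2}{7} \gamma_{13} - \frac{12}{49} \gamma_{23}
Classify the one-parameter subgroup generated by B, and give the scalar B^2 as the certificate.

B^2 term by term: the squares give (\frac{23}{294})^2*(\gamma_{12})^2 + (\frac{2}{7})^2*(\gamma_{13})^2 + (-\frac{12}{49})^2*(\gamma_{23})^2 = \frac{529}{86436}*(+1) + \frac{4}{49}*(+1) + \frac{144}{2401}*(-1) = \frac{1}{36} (each basis 2-blade squares to minus the product of its generators' squares); cross terms between blades sharing an index anticommute and cancel. So B^2 = \frac{1}{36}.
Answer: boost, certificate B^2 = \frac{1}{36}. No conjugation can change B^2 = \frac{1}{36}; the sign gives the class.
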